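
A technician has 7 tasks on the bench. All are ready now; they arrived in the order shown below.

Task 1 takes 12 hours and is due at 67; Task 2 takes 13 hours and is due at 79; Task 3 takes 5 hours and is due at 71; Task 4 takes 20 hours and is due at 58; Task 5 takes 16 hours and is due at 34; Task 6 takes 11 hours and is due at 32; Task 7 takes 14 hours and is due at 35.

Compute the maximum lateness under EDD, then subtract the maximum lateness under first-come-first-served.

EDD (increasing due date): Task 6 Task 5 Task 7 Task 4 Task 1 Task 3 Task 2.
Task 6: 0→11, due 32, lateness -21
Task 5: 11→27, due 34, lateness -7
Task 7: 27→41, due 35, lateness 6
Task 4: 41→61, due 58, lateness 3
Task 1: 61→73, due 67, lateness 6
Task 3: 73→78, due 71, lateness 7
Task 2: 78→91, due 79, lateness 12
Maximum = 12.
FIFO (arrival order): Task 1 Task 2 Task 3 Task 4 Task 5 Task 6 Task 7.
Task 1: 0→12, due 67, lateness -55
Task 2: 12→25, due 79, lateness -54
Task 3: 25→30, due 71, lateness -41
Task 4: 30→50, due 58, lateness -8
Task 5: 50→66, due 34, lateness 32
Task 6: 66→77, due 32, lateness 45
Task 7: 77→91, due 35, lateness 56
Maximum = 56.
Difference = 12 − 56 = -44.

-44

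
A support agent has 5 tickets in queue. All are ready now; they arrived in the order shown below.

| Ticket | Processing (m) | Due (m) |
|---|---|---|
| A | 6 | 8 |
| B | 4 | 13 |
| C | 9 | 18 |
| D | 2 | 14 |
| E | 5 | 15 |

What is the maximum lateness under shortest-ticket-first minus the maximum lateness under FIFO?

-2

SPT (increasing processing time): D B E A C.
D: 0→2, due 14, lateness -12
B: 2→6, due 13, lateness -7
E: 6→11, due 15, lateness -4
A: 11→17, due 8, lateness 9
C: 17→26, due 18, lateness 8
Maximum = 9.
FIFO (arrival order): A B C D E.
A: 0→6, due 8, lateness -2
B: 6→10, due 13, lateness -3
C: 10→19, due 18, lateness 1
D: 19→21, due 14, lateness 7
E: 21→26, due 15, lateness 11
Maximum = 11.
Difference = 9 − 11 = -2.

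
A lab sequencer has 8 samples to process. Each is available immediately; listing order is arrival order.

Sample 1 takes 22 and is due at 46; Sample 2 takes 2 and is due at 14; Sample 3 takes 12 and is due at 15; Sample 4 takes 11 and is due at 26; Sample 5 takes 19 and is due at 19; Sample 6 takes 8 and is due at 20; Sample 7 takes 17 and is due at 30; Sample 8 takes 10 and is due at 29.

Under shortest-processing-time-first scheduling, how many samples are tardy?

5

SPT (increasing processing time): Sample 2 Sample 6 Sample 8 Sample 4 Sample 3 Sample 7 Sample 5 Sample 1.
Sample 2: 0→2, due 14, tardiness 0
Sample 6: 2→10, due 20, tardiness 0
Sample 8: 10→20, due 29, tardiness 0
Sample 4: 20→31, due 26, tardiness 5
Sample 3: 31→43, due 15, tardiness 28
Sample 7: 43→60, due 30, tardiness 30
Sample 5: 60→79, due 19, tardiness 60
Sample 1: 79→101, due 46, tardiness 55
Late samples: 5.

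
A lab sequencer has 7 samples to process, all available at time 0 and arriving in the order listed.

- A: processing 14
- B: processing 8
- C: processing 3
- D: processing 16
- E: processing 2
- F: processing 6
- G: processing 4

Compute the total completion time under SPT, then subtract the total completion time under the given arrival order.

SPT (increasing processing time): E C G F B A D.
E: 0→2
C: 2→5
G: 5→9
F: 9→15
B: 15→23
A: 23→37
D: 37→53
Sum = 2+5+9+15+23+37+53 = 144.
FIFO (arrival order): A B C D E F G.
A: 0→14
B: 14→22
C: 22→25
D: 25→41
E: 41→43
F: 43→49
G: 49→53
Sum = 14+22+25+41+43+49+53 = 247.
Difference = 144 − 247 = -103.

-103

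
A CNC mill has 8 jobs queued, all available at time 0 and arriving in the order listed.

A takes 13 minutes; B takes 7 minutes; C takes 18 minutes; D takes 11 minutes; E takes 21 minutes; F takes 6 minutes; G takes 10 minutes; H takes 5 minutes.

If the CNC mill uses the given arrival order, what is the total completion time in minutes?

FIFO (arrival order): A B C D E F G H.
A: 0→13
B: 13→20
C: 20→38
D: 38→49
E: 49→70
F: 70→76
G: 76→86
H: 86→91
Sum = 13+20+38+49+70+76+86+91 = 443.

443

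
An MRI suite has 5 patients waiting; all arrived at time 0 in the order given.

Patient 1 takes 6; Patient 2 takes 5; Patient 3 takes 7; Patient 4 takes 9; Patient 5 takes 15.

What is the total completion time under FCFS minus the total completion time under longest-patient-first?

FIFO (arrival order): Patient 1 Patient 2 Patient 3 Patient 4 Patient 5.
Patient 1: 0→6
Patient 2: 6→11
Patient 3: 11→18
Patient 4: 18→27
Patient 5: 27→42
Sum = 6+11+18+27+42 = 104.
LPT (decreasing processing time): Patient 5 Patient 4 Patient 3 Patient 1 Patient 2.
Patient 5: 0→15
Patient 4: 15→24
Patient 3: 24→31
Patient 1: 31→37
Patient 2: 37→42
Sum = 15+24+31+37+42 = 149.
Difference = 104 − 149 = -45.

-45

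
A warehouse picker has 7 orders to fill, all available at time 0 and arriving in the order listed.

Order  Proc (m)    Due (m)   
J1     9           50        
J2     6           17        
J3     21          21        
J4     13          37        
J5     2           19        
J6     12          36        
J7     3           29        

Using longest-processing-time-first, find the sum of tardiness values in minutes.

141

LPT (decreasing processing time): J3 J4 J6 J1 J2 J7 J5.
J3: 0→21, due 21, tardiness 0
J4: 21→34, due 37, tardiness 0
J6: 34→46, due 36, tardiness 10
J1: 46→55, due 50, tardiness 5
J2: 55→61, due 17, tardiness 44
J7: 61→64, due 29, tardiness 35
J5: 64→66, due 19, tardiness 47
Sum = 0+0+10+5+44+35+47 = 141.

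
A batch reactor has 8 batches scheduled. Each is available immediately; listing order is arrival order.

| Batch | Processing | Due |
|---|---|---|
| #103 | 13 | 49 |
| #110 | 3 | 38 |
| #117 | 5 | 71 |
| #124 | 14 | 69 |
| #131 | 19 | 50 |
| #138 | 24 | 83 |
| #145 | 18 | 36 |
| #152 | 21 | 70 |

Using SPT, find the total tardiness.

96

SPT (increasing processing time): #110 #117 #103 #124 #145 #131 #152 #138.
#110: 0→3, due 38, tardiness 0
#117: 3→8, due 71, tardiness 0
#103: 8→21, due 49, tardiness 0
#124: 21→35, due 69, tardiness 0
#145: 35→53, due 36, tardiness 17
#131: 53→72, due 50, tardiness 22
#152: 72→93, due 70, tardiness 23
#138: 93→117, due 83, tardiness 34
Sum = 0+0+0+0+17+22+23+34 = 96.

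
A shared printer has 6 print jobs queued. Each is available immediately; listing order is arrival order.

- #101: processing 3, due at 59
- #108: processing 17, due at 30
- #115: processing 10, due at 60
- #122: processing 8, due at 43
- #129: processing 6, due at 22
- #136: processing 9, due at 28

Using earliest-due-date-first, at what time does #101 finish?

EDD (increasing due date): #129 #136 #108 #122 #101 #115.
#129: 0→6
#136: 6→15
#108: 15→32
#122: 32→40
#101: 40→43

43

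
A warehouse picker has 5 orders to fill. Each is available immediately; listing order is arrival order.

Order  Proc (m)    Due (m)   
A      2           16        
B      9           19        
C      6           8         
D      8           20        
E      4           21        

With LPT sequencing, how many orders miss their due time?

3

LPT (decreasing processing time): B D C E A.
B: 0→9, due 19, tardiness 0
D: 9→17, due 20, tardiness 0
C: 17→23, due 8, tardiness 15
E: 23→27, due 21, tardiness 6
A: 27→29, due 16, tardiness 13
Late orders: 3.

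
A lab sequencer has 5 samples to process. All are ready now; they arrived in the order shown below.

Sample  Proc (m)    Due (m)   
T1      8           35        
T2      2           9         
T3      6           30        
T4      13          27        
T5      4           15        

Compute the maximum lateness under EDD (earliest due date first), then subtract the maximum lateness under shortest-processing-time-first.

EDD (increasing due date): T2 T5 T4 T3 T1.
T2: 0→2, due 9, lateness -7
T5: 2→6, due 15, lateness -9
T4: 6→19, due 27, lateness -8
T3: 19→25, due 30, lateness -5
T1: 25→33, due 35, lateness -2
Maximum = -2.
SPT (increasing processing time): T2 T5 T3 T1 T4.
T2: 0→2, due 9, lateness -7
T5: 2→6, due 15, lateness -9
T3: 6→12, due 30, lateness -18
T1: 12→20, due 35, lateness -15
T4: 20→33, due 27, lateness 6
Maximum = 6.
Difference = -2 − 6 = -8.

-8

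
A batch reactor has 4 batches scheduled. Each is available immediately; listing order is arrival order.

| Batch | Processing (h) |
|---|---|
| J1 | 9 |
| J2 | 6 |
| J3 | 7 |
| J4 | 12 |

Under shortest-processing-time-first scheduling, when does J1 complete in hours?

SPT (increasing processing time): J2 J3 J1 J4.
J2: 0→6
J3: 6→13
J1: 13→22

22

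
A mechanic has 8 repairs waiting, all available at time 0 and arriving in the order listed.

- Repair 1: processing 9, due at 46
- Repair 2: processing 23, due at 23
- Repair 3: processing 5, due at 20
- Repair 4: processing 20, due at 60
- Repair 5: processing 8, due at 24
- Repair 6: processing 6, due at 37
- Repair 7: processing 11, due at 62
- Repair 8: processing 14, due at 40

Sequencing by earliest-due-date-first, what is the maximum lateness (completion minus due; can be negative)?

EDD (increasing due date): Repair 3 Repair 2 Repair 5 Repair 6 Repair 8 Repair 1 Repair 4 Repair 7.
Repair 3: 0→5, due 20, lateness -15
Repair 2: 5→28, due 23, lateness 5
Repair 5: 28→36, due 24, lateness 12
Repair 6: 36→42, due 37, lateness 5
Repair 8: 42→56, due 40, lateness 16
Repair 1: 56→65, due 46, lateness 19
Repair 4: 65→85, due 60, lateness 25
Repair 7: 85→96, due 62, lateness 34
Maximum = 34.

34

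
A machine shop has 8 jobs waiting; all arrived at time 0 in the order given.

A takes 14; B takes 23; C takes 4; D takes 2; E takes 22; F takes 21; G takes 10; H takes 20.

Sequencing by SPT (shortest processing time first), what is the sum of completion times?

SPT (increasing processing time): D C G A H F E B.
D: 0→2
C: 2→6
G: 6→16
A: 16→30
H: 30→50
F: 50→71
E: 71→93
B: 93→116
Sum = 2+6+16+30+50+71+93+116 = 384.

384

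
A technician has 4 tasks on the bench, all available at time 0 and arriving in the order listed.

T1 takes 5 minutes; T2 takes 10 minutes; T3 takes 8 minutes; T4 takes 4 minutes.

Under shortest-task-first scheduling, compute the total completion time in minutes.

SPT (increasing processing time): T4 T1 T3 T2.
T4: 0→4
T1: 4→9
T3: 9→17
T2: 17→27
Sum = 4+9+17+27 = 57.

57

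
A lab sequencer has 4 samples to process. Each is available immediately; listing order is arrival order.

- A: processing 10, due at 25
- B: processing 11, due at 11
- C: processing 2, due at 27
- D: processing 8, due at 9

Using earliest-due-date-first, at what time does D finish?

8

EDD (increasing due date): D B A C.
D: 0→8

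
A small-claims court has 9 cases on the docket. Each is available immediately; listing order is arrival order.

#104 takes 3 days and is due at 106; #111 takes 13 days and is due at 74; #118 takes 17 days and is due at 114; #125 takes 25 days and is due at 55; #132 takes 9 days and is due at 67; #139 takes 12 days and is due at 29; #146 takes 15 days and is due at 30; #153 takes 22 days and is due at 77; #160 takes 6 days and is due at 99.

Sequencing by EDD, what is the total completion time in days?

EDD (increasing due date): #139 #146 #125 #132 #111 #153 #160 #104 #118.
#139: 0→12
#146: 12→27
#125: 27→52
#132: 52→61
#111: 61→74
#153: 74→96
#160: 96→102
#104: 102→105
#118: 105→122
Sum = 12+27+52+61+74+96+102+105+122 = 651.

651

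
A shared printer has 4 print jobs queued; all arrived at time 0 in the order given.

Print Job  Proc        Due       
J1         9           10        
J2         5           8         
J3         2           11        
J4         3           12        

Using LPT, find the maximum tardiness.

LPT (decreasing processing time): J1 J2 J4 J3.
J1: 0→9, due 10, tardiness 0
J2: 9→14, due 8, tardiness 6
J4: 14→17, due 12, tardiness 5
J3: 17→19, due 11, tardiness 8
Maximum = 8.

8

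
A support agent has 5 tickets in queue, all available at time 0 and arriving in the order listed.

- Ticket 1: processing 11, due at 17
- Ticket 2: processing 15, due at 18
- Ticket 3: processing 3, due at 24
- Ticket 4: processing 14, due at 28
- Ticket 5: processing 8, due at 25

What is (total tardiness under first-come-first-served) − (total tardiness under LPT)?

FIFO (arrival order): Ticket 1 Ticket 2 Ticket 3 Ticket 4 Ticket 5.
Ticket 1: 0→11, due 17, tardiness 0
Ticket 2: 11→26, due 18, tardiness 8
Ticket 3: 26→29, due 24, tardiness 5
Ticket 4: 29→43, due 28, tardiness 15
Ticket 5: 43→51, due 25, tardiness 26
Sum = 0+8+5+15+26 = 54.
LPT (decreasing processing time): Ticket 2 Ticket 4 Ticket 1 Ticket 5 Ticket 3.
Ticket 2: 0→15, due 18, tardiness 0
Ticket 4: 15→29, due 28, tardiness 1
Ticket 1: 29→40, due 17, tardiness 23
Ticket 5: 40→48, due 25, tardiness 23
Ticket 3: 48→51, due 24, tardiness 27
Sum = 0+1+23+23+27 = 74.
Difference = 54 − 74 = -20.

-20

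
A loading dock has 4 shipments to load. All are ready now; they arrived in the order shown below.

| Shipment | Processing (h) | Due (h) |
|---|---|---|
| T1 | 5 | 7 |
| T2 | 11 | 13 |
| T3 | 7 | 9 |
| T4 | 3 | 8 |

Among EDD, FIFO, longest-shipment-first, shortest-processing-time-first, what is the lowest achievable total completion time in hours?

52

EDD (increasing due date): T1 T4 T3 T2.
T1: 0→5
T4: 5→8
T3: 8→15
T2: 15→26
Sum = 5+8+15+26 = 54.
FIFO (arrival order): T1 T2 T3 T4.
T1: 0→5
T2: 5→16
T3: 16→23
T4: 23→26
Sum = 5+16+23+26 = 70.
LPT (decreasing processing time): T2 T3 T1 T4.
T2: 0→11
T3: 11→18
T1: 18→23
T4: 23→26
Sum = 11+18+23+26 = 78.
SPT (increasing processing time): T4 T1 T3 T2.
T4: 0→3
T1: 3→8
T3: 8→15
T2: 15→26
Sum = 3+8+15+26 = 52.
EDD 54, FIFO 70, LPT 78, SPT 52 → minimum 52.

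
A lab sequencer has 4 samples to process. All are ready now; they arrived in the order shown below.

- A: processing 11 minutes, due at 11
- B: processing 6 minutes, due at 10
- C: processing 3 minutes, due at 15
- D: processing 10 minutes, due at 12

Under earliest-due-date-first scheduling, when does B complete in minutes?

EDD (increasing due date): B A D C.
B: 0→6

6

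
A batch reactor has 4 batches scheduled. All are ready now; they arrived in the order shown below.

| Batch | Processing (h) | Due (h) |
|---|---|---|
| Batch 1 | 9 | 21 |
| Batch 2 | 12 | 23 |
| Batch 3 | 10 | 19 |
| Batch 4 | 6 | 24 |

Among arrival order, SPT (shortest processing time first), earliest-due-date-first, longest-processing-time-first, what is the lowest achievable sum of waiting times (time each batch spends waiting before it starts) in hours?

46

FIFO (arrival order): Batch 1 Batch 2 Batch 3 Batch 4.
Batch 1: waits 0, runs 0→9
Batch 2: waits 9, runs 9→21
Batch 3: waits 21, runs 21→31
Batch 4: waits 31, runs 31→37
Sum = 0+9+21+31 = 61.
SPT (increasing processing time): Batch 4 Batch 1 Batch 3 Batch 2.
Batch 4: waits 0, runs 0→6
Batch 1: waits 6, runs 6→15
Batch 3: waits 15, runs 15→25
Batch 2: waits 25, runs 25→37
Sum = 0+6+15+25 = 46.
EDD (increasing due date): Batch 3 Batch 1 Batch 2 Batch 4.
Batch 3: waits 0, runs 0→10
Batch 1: waits 10, runs 10→19
Batch 2: waits 19, runs 19→31
Batch 4: waits 31, runs 31→37
Sum = 0+10+19+31 = 60.
LPT (decreasing processing time): Batch 2 Batch 3 Batch 1 Batch 4.
Batch 2: waits 0, runs 0→12
Batch 3: waits 12, runs 12→22
Batch 1: waits 22, runs 22→31
Batch 4: waits 31, runs 31→37
Sum = 0+12+22+31 = 65.
FIFO 61, SPT 46, EDD 60, LPT 65 → minimum 46.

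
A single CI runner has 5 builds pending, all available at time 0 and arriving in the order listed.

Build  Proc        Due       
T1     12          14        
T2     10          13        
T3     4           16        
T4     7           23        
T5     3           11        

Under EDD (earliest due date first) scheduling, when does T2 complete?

EDD (increasing due date): T5 T2 T1 T3 T4.
T5: 0→3
T2: 3→13

13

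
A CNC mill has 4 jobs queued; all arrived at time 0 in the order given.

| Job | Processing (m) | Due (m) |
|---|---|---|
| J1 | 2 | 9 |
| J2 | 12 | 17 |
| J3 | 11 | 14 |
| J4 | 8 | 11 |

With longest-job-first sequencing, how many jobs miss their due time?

3

LPT (decreasing processing time): J2 J3 J4 J1.
J2: 0→12, due 17, tardiness 0
J3: 12→23, due 14, tardiness 9
J4: 23→31, due 11, tardiness 20
J1: 31→33, due 9, tardiness 24
Late jobs: 3.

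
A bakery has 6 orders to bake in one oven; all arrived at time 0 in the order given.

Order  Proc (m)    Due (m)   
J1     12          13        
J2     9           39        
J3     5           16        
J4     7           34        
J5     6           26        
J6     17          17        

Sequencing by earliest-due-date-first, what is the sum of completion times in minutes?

206

EDD (increasing due date): J1 J3 J6 J5 J4 J2.
J1: 0→12
J3: 12→17
J6: 17→34
J5: 34→40
J4: 40→47
J2: 47→56
Sum = 12+17+34+40+47+56 = 206.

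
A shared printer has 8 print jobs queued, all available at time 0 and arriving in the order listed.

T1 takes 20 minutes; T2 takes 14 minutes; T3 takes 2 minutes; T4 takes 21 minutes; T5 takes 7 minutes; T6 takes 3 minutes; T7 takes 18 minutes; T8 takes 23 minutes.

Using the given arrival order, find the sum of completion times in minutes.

471

FIFO (arrival order): T1 T2 T3 T4 T5 T6 T7 T8.
T1: 0→20
T2: 20→34
T3: 34→36
T4: 36→57
T5: 57→64
T6: 64→67
T7: 67→85
T8: 85→108
Sum = 20+34+36+57+64+67+85+108 = 471.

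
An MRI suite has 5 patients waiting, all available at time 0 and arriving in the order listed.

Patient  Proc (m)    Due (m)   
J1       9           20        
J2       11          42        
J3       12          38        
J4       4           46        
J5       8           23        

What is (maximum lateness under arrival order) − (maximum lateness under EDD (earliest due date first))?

23

FIFO (arrival order): J1 J2 J3 J4 J5.
J1: 0→9, due 20, lateness -11
J2: 9→20, due 42, lateness -22
J3: 20→32, due 38, lateness -6
J4: 32→36, due 46, lateness -10
J5: 36→44, due 23, lateness 21
Maximum = 21.
EDD (increasing due date): J1 J5 J3 J2 J4.
J1: 0→9, due 20, lateness -11
J5: 9→17, due 23, lateness -6
J3: 17→29, due 38, lateness -9
J2: 29→40, due 42, lateness -2
J4: 40→44, due 46, lateness -2
Maximum = -2.
Difference = 21 − -2 = 23.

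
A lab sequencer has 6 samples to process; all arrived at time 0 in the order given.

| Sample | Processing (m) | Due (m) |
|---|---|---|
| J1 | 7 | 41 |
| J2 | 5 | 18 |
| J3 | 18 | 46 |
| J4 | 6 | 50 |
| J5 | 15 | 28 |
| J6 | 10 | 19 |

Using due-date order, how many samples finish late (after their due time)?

EDD (increasing due date): J2 J6 J5 J1 J3 J4.
J2: 0→5, due 18, tardiness 0
J6: 5→15, due 19, tardiness 0
J5: 15→30, due 28, tardiness 2
J1: 30→37, due 41, tardiness 0
J3: 37→55, due 46, tardiness 9
J4: 55→61, due 50, tardiness 11
Late samples: 3.

3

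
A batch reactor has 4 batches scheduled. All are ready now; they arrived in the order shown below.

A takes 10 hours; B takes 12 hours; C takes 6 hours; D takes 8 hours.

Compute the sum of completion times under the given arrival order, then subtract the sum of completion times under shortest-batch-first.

FIFO (arrival order): A B C D.
A: 0→10
B: 10→22
C: 22→28
D: 28→36
Sum = 10+22+28+36 = 96.
SPT (increasing processing time): C D A B.
C: 0→6
D: 6→14
A: 14→24
B: 24→36
Sum = 6+14+24+36 = 80.
Difference = 96 − 80 = 16.

16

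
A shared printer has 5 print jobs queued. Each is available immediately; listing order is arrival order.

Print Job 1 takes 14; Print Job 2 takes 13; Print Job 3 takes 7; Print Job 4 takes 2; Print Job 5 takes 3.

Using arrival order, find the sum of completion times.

FIFO (arrival order): Print Job 1 Print Job 2 Print Job 3 Print Job 4 Print Job 5.
Print Job 1: 0→14
Print Job 2: 14→27
Print Job 3: 27→34
Print Job 4: 34→36
Print Job 5: 36→39
Sum = 14+27+34+36+39 = 150.

150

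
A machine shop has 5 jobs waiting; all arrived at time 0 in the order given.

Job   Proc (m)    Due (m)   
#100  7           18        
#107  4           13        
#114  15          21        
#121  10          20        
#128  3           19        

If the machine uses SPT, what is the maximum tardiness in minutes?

18

SPT (increasing processing time): #128 #107 #100 #121 #114.
#128: 0→3, due 19, tardiness 0
#107: 3→7, due 13, tardiness 0
#100: 7→14, due 18, tardiness 0
#121: 14→24, due 20, tardiness 4
#114: 24→39, due 21, tardiness 18
Maximum = 18.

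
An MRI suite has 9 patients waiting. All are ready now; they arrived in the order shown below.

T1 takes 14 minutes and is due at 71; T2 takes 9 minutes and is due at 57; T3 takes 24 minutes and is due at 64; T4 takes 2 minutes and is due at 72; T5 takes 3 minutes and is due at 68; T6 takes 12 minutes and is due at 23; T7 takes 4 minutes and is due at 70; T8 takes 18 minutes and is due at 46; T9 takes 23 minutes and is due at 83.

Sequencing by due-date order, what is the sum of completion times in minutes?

559

EDD (increasing due date): T6 T8 T2 T3 T5 T7 T1 T4 T9.
T6: 0→12
T8: 12→30
T2: 30→39
T3: 39→63
T5: 63→66
T7: 66→70
T1: 70→84
T4: 84→86
T9: 86→109
Sum = 12+30+39+63+66+70+84+86+109 = 559.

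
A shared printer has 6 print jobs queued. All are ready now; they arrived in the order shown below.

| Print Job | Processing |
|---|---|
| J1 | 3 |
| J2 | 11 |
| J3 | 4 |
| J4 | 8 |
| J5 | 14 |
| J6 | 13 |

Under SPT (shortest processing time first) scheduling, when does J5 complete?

SPT (increasing processing time): J1 J3 J4 J2 J6 J5.
J1: 0→3
J3: 3→7
J4: 7→15
J2: 15→26
J6: 26→39
J5: 39→53

53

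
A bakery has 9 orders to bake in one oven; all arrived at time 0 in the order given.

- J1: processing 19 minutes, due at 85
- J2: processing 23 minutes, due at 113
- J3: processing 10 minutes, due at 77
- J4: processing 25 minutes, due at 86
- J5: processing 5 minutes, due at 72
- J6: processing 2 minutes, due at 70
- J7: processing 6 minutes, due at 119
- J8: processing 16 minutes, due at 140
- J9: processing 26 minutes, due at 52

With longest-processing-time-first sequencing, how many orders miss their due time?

LPT (decreasing processing time): J9 J4 J2 J1 J8 J3 J7 J5 J6.
J9: 0→26, due 52, tardiness 0
J4: 26→51, due 86, tardiness 0
J2: 51→74, due 113, tardiness 0
J1: 74→93, due 85, tardiness 8
J8: 93→109, due 140, tardiness 0
J3: 109→119, due 77, tardiness 42
J7: 119→125, due 119, tardiness 6
J5: 125→130, due 72, tardiness 58
J6: 130→132, due 70, tardiness 62
Late orders: 5.

5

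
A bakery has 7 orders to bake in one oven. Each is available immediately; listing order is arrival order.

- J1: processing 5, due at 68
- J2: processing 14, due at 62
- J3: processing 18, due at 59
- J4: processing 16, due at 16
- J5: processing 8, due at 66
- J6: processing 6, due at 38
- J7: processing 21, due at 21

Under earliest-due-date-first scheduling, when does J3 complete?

EDD (increasing due date): J4 J7 J6 J3 J2 J5 J1.
J4: 0→16
J7: 16→37
J6: 37→43
J3: 43→61

61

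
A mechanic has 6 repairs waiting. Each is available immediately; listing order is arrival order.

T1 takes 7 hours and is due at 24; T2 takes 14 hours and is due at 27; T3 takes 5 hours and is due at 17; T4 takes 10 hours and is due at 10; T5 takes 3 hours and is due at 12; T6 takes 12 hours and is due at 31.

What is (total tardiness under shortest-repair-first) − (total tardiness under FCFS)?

-37

SPT (increasing processing time): T5 T3 T1 T4 T6 T2.
T5: 0→3, due 12, tardiness 0
T3: 3→8, due 17, tardiness 0
T1: 8→15, due 24, tardiness 0
T4: 15→25, due 10, tardiness 15
T6: 25→37, due 31, tardiness 6
T2: 37→51, due 27, tardiness 24
Sum = 0+0+0+15+6+24 = 45.
FIFO (arrival order): T1 T2 T3 T4 T5 T6.
T1: 0→7, due 24, tardiness 0
T2: 7→21, due 27, tardiness 0
T3: 21→26, due 17, tardiness 9
T4: 26→36, due 10, tardiness 26
T5: 36→39, due 12, tardiness 27
T6: 39→51, due 31, tardiness 20
Sum = 0+0+9+26+27+20 = 82.
Difference = 45 − 82 = -37.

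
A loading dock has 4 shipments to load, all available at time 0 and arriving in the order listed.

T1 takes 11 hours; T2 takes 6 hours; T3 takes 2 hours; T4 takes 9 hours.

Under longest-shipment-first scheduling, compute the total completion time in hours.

85

LPT (decreasing processing time): T1 T4 T2 T3.
T1: 0→11
T4: 11→20
T2: 20→26
T3: 26→28
Sum = 11+20+26+28 = 85.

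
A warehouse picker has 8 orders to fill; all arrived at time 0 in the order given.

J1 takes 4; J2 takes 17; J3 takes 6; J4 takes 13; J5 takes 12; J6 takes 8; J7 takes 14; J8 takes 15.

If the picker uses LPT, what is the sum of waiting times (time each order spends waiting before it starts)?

389

LPT (decreasing processing time): J2 J8 J7 J4 J5 J6 J3 J1.
J2: waits 0, runs 0→17
J8: waits 17, runs 17→32
J7: waits 32, runs 32→46
J4: waits 46, runs 46→59
J5: waits 59, runs 59→71
J6: waits 71, runs 71→79
J3: waits 79, runs 79→85
J1: waits 85, runs 85→89
Sum = 0+17+32+46+59+71+79+85 = 389.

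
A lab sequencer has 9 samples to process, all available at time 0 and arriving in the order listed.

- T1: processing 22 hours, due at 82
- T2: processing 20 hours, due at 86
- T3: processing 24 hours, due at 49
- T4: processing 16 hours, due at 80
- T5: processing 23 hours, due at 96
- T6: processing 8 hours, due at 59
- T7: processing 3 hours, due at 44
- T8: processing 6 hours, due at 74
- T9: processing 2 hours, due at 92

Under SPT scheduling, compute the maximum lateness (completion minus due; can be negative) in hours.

75

SPT (increasing processing time): T9 T7 T8 T6 T4 T2 T1 T5 T3.
T9: 0→2, due 92, lateness -90
T7: 2→5, due 44, lateness -39
T8: 5→11, due 74, lateness -63
T6: 11→19, due 59, lateness -40
T4: 19→35, due 80, lateness -45
T2: 35→55, due 86, lateness -31
T1: 55→77, due 82, lateness -5
T5: 77→100, due 96, lateness 4
T3: 100→124, due 49, lateness 75
Maximum = 75.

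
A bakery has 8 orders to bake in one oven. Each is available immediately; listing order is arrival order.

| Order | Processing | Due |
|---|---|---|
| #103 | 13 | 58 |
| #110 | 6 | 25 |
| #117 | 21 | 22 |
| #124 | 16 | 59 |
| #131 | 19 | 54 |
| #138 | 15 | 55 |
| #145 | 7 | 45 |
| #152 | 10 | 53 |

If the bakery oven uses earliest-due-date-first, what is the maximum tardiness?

48

EDD (increasing due date): #117 #110 #145 #152 #131 #138 #103 #124.
#117: 0→21, due 22, tardiness 0
#110: 21→27, due 25, tardiness 2
#145: 27→34, due 45, tardiness 0
#152: 34→44, due 53, tardiness 0
#131: 44→63, due 54, tardiness 9
#138: 63→78, due 55, tardiness 23
#103: 78→91, due 58, tardiness 33
#124: 91→107, due 59, tardiness 48
Maximum = 48.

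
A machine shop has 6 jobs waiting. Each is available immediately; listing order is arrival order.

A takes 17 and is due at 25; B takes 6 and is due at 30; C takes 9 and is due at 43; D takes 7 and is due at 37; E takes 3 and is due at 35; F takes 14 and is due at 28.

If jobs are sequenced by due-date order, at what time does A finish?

17

EDD (increasing due date): A F B E D C.
A: 0→17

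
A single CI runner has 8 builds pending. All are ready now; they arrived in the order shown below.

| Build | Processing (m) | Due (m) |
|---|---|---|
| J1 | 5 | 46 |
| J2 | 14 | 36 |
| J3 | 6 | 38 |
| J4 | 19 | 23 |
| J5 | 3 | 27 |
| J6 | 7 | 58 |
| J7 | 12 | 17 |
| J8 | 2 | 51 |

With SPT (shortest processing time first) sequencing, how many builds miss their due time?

SPT (increasing processing time): J8 J5 J1 J3 J6 J7 J2 J4.
J8: 0→2, due 51, tardiness 0
J5: 2→5, due 27, tardiness 0
J1: 5→10, due 46, tardiness 0
J3: 10→16, due 38, tardiness 0
J6: 16→23, due 58, tardiness 0
J7: 23→35, due 17, tardiness 18
J2: 35→49, due 36, tardiness 13
J4: 49→68, due 23, tardiness 45
Late builds: 3.

3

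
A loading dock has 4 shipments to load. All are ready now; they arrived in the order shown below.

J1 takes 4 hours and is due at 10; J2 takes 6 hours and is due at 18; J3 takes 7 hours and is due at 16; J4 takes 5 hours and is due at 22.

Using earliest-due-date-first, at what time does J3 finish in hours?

EDD (increasing due date): J1 J3 J2 J4.
J1: 0→4
J3: 4→11

11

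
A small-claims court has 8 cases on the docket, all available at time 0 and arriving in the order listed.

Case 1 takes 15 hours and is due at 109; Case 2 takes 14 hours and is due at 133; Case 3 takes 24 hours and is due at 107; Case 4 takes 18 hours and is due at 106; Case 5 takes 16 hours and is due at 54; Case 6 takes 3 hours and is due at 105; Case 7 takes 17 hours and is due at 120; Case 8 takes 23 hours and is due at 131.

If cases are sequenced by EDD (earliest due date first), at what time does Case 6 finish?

EDD (increasing due date): Case 5 Case 6 Case 4 Case 3 Case 1 Case 7 Case 8 Case 2.
Case 5: 0→16
Case 6: 16→19

19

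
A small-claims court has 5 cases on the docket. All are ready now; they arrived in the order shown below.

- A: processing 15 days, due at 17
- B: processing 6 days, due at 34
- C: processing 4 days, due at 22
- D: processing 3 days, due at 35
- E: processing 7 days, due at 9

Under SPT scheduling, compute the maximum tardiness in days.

SPT (increasing processing time): D C B E A.
D: 0→3, due 35, tardiness 0
C: 3→7, due 22, tardiness 0
B: 7→13, due 34, tardiness 0
E: 13→20, due 9, tardiness 11
A: 20→35, due 17, tardiness 18
Maximum = 18.

18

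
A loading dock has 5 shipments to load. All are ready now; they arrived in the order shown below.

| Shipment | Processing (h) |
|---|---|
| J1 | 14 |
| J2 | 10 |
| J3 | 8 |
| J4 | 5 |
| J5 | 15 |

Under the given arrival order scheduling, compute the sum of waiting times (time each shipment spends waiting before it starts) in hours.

FIFO (arrival order): J1 J2 J3 J4 J5.
J1: waits 0, runs 0→14
J2: waits 14, runs 14→24
J3: waits 24, runs 24→32
J4: waits 32, runs 32→37
J5: waits 37, runs 37→52
Sum = 0+14+24+32+37 = 107.

107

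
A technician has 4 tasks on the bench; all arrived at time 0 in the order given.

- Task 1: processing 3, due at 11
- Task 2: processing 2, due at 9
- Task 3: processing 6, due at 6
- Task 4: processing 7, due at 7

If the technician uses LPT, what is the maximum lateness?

9

LPT (decreasing processing time): Task 4 Task 3 Task 1 Task 2.
Task 4: 0→7, due 7, lateness 0
Task 3: 7→13, due 6, lateness 7
Task 1: 13→16, due 11, lateness 5
Task 2: 16→18, due 9, lateness 9
Maximum = 9.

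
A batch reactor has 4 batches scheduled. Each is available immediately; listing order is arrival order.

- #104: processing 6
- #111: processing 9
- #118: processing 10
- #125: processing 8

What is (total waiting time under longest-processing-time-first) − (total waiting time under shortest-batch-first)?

13

LPT (decreasing processing time): #118 #111 #125 #104.
#118: waits 0, runs 0→10
#111: waits 10, runs 10→19
#125: waits 19, runs 19→27
#104: waits 27, runs 27→33
Sum = 0+10+19+27 = 56.
SPT (increasing processing time): #104 #125 #111 #118.
#104: waits 0, runs 0→6
#125: waits 6, runs 6→14
#111: waits 14, runs 14→23
#118: waits 23, runs 23→33
Sum = 0+6+14+23 = 43.
Difference = 56 − 43 = 13.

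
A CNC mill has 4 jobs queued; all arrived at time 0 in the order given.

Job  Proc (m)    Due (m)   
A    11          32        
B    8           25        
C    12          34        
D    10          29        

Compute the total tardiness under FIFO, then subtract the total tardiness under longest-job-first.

FIFO (arrival order): A B C D.
A: 0→11, due 32, tardiness 0
B: 11→19, due 25, tardiness 0
C: 19→31, due 34, tardiness 0
D: 31→41, due 29, tardiness 12
Sum = 0+0+0+12 = 12.
LPT (decreasing processing time): C A D B.
C: 0→12, due 34, tardiness 0
A: 12→23, due 32, tardiness 0
D: 23→33, due 29, tardiness 4
B: 33→41, due 25, tardiness 16
Sum = 0+0+4+16 = 20.
Difference = 12 − 20 = -8.

-8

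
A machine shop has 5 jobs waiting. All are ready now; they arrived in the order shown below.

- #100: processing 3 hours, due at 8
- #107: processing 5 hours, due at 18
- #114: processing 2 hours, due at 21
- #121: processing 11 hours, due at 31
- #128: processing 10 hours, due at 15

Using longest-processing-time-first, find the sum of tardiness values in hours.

45

LPT (decreasing processing time): #121 #128 #107 #100 #114.
#121: 0→11, due 31, tardiness 0
#128: 11→21, due 15, tardiness 6
#107: 21→26, due 18, tardiness 8
#100: 26→29, due 8, tardiness 21
#114: 29→31, due 21, tardiness 10
Sum = 0+6+8+21+10 = 45.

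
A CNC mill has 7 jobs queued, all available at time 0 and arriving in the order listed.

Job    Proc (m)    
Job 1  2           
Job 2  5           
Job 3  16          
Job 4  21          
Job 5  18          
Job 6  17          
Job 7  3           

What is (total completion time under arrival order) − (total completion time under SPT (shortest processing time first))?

70

FIFO (arrival order): Job 1 Job 2 Job 3 Job 4 Job 5 Job 6 Job 7.
Job 1: 0→2
Job 2: 2→7
Job 3: 7→23
Job 4: 23→44
Job 5: 44→62
Job 6: 62→79
Job 7: 79→82
Sum = 2+7+23+44+62+79+82 = 299.
SPT (increasing processing time): Job 1 Job 7 Job 2 Job 3 Job 6 Job 5 Job 4.
Job 1: 0→2
Job 7: 2→5
Job 2: 5→10
Job 3: 10→26
Job 6: 26→43
Job 5: 43→61
Job 4: 61→82
Sum = 2+5+10+26+43+61+82 = 229.
Difference = 299 − 229 = 70.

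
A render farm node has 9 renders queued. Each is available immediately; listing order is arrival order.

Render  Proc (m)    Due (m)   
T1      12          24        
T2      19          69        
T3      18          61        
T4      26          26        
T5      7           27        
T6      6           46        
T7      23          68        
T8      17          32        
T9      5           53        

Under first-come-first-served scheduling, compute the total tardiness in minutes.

FIFO (arrival order): T1 T2 T3 T4 T5 T6 T7 T8 T9.
T1: 0→12, due 24, tardiness 0
T2: 12→31, due 69, tardiness 0
T3: 31→49, due 61, tardiness 0
T4: 49→75, due 26, tardiness 49
T5: 75→82, due 27, tardiness 55
T6: 82→88, due 46, tardiness 42
T7: 88→111, due 68, tardiness 43
T8: 111→128, due 32, tardiness 96
T9: 128→133, due 53, tardiness 80
Sum = 0+0+0+49+55+42+43+96+80 = 365.

365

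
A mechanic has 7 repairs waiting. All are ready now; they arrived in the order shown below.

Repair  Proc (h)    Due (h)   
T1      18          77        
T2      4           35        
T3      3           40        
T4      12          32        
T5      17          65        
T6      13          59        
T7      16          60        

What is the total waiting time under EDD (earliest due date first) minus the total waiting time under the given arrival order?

EDD (increasing due date): T4 T2 T3 T6 T7 T5 T1.
T4: waits 0, runs 0→12
T2: waits 12, runs 12→16
T3: waits 16, runs 16→19
T6: waits 19, runs 19→32
T7: waits 32, runs 32→48
T5: waits 48, runs 48→65
T1: waits 65, runs 65→83
Sum = 0+12+16+19+32+48+65 = 192.
FIFO (arrival order): T1 T2 T3 T4 T5 T6 T7.
T1: waits 0, runs 0→18
T2: waits 18, runs 18→22
T3: waits 22, runs 22→25
T4: waits 25, runs 25→37
T5: waits 37, runs 37→54
T6: waits 54, runs 54→67
T7: waits 67, runs 67→83
Sum = 0+18+22+25+37+54+67 = 223.
Difference = 192 − 223 = -31.

-31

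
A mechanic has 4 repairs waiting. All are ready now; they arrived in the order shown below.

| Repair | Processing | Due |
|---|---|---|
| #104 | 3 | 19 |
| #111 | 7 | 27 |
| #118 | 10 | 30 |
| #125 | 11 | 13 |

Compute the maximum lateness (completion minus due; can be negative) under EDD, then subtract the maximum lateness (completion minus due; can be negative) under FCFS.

EDD (increasing due date): #125 #104 #111 #118.
#125: 0→11, due 13, lateness -2
#104: 11→14, due 19, lateness -5
#111: 14→21, due 27, lateness -6
#118: 21→31, due 30, lateness 1
Maximum = 1.
FIFO (arrival order): #104 #111 #118 #125.
#104: 0→3, due 19, lateness -16
#111: 3→10, due 27, lateness -17
#118: 10→20, due 30, lateness -10
#125: 20→31, due 13, lateness 18
Maximum = 18.
Difference = 1 − 18 = -17.

-17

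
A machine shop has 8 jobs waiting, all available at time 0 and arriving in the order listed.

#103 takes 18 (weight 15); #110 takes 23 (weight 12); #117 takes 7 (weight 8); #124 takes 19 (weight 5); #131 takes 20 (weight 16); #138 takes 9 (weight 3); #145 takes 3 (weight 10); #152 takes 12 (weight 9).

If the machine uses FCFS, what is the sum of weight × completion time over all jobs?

5150

FIFO (arrival order): #103 #110 #117 #124 #131 #138 #145 #152.
#103: finishes 18, weight 15, w·C = 270
#110: finishes 41, weight 12, w·C = 492
#117: finishes 48, weight 8, w·C = 384
#124: finishes 67, weight 5, w·C = 335
#131: finishes 87, weight 16, w·C = 1392
#138: finishes 96, weight 3, w·C = 288
#145: finishes 99, weight 10, w·C = 990
#152: finishes 111, weight 9, w·C = 999
Sum = 270+492+384+335+1392+288+990+999 = 5150.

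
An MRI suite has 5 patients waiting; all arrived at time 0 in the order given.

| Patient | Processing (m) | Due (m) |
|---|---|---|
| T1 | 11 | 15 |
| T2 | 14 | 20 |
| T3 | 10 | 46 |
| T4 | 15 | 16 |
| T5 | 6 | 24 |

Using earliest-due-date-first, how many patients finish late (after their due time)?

4

EDD (increasing due date): T1 T4 T2 T5 T3.
T1: 0→11, due 15, tardiness 0
T4: 11→26, due 16, tardiness 10
T2: 26→40, due 20, tardiness 20
T5: 40→46, due 24, tardiness 22
T3: 46→56, due 46, tardiness 10
Late patients: 4.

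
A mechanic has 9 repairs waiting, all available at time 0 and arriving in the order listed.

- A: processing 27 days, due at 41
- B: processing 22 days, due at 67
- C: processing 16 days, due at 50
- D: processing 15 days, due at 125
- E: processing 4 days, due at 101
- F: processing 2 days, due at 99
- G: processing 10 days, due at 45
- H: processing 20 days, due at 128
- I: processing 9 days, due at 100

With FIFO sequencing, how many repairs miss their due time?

FIFO (arrival order): A B C D E F G H I.
A: 0→27, due 41, tardiness 0
B: 27→49, due 67, tardiness 0
C: 49→65, due 50, tardiness 15
D: 65→80, due 125, tardiness 0
E: 80→84, due 101, tardiness 0
F: 84→86, due 99, tardiness 0
G: 86→96, due 45, tardiness 51
H: 96→116, due 128, tardiness 0
I: 116→125, due 100, tardiness 25
Late repairs: 3.

3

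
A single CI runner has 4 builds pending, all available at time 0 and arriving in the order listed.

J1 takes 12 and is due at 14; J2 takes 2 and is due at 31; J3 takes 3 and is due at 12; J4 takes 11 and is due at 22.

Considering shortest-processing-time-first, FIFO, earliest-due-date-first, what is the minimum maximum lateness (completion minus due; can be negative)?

4

SPT (increasing processing time): J2 J3 J4 J1.
J2: 0→2, due 31, lateness -29
J3: 2→5, due 12, lateness -7
J4: 5→16, due 22, lateness -6
J1: 16→28, due 14, lateness 14
Maximum = 14.
FIFO (arrival order): J1 J2 J3 J4.
J1: 0→12, due 14, lateness -2
J2: 12→14, due 31, lateness -17
J3: 14→17, due 12, lateness 5
J4: 17→28, due 22, lateness 6
Maximum = 6.
EDD (increasing due date): J3 J1 J4 J2.
J3: 0→3, due 12, lateness -9
J1: 3→15, due 14, lateness 1
J4: 15→26, due 22, lateness 4
J2: 26→28, due 31, lateness -3
Maximum = 4.
SPT 14, FIFO 6, EDD 4 → minimum 4.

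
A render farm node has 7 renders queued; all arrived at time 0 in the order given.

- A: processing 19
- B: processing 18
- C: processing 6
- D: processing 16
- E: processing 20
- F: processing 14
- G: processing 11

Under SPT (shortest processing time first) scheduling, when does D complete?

SPT (increasing processing time): C G F D B A E.
C: 0→6
G: 6→17
F: 17→31
D: 31→47

47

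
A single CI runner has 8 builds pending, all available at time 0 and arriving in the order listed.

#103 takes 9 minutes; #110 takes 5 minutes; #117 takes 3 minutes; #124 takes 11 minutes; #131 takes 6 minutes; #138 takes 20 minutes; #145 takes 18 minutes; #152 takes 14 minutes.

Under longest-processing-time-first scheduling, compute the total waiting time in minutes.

LPT (decreasing processing time): #138 #145 #152 #124 #103 #131 #110 #117.
#138: waits 0, runs 0→20
#145: waits 20, runs 20→38
#152: waits 38, runs 38→52
#124: waits 52, runs 52→63
#103: waits 63, runs 63→72
#131: waits 72, runs 72→78
#110: waits 78, runs 78→83
#117: waits 83, runs 83→86
Sum = 0+20+38+52+63+72+78+83 = 406.

406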